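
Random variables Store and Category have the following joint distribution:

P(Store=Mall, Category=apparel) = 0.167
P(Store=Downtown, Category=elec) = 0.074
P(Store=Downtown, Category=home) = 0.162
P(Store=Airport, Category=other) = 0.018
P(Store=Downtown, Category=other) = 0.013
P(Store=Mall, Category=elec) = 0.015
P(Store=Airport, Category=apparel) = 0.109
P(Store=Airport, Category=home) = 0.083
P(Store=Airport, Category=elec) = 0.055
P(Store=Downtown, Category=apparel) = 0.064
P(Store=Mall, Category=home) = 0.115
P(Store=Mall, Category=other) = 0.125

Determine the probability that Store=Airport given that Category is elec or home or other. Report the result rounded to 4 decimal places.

0.2364

P(Category=elec) = 0.074 + 0.015 + 0.055 = 0.144.
P(Category=home) = 0.162 + 0.115 + 0.083 = 0.360.
P(Category=other) = 0.013 + 0.125 + 0.018 = 0.156.
P(Category ∈ {elec, home, other}) = 0.144 + 0.360 + 0.156 = 0.660; P(Store=Airport, Category ∈ {elec, home, other}) = 0.055 + 0.083 + 0.018 = 0.156.
P(Store=Airport | Category ∈ {elec, home, other}) = 0.156/0.660 = 0.2364.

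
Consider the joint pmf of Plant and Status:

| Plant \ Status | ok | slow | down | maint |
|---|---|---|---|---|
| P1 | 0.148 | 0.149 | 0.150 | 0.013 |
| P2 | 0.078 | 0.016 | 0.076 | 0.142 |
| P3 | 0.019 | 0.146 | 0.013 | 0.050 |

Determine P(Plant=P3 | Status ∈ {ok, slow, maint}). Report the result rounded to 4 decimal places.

P(Status=ok) = 0.148 + 0.078 + 0.019 = 0.245.
P(Status=slow) = 0.149 + 0.016 + 0.146 = 0.311.
P(Status=maint) = 0.013 + 0.142 + 0.050 = 0.205.
P(Status ∈ {ok, slow, maint}) = 0.245 + 0.311 + 0.205 = 0.761; P(Plant=P3, Status ∈ {ok, slow, maint}) = 0.019 + 0.146 + 0.050 = 0.215.
P(Plant=P3 | Status ∈ {ok, slow, maint}) = 0.215/0.761 = 0.2825.

0.2825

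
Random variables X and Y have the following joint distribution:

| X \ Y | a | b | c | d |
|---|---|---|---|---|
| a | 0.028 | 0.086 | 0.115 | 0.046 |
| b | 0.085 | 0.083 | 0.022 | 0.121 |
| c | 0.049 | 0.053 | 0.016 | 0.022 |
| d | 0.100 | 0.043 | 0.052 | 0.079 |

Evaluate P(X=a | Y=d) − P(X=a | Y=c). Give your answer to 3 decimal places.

P(Y=d) = 0.046 + 0.121 + 0.022 + 0.079 = 0.268; P(X=a | Y=d) = 0.046/0.268 = 0.1716.
P(Y=c) = 0.115 + 0.022 + 0.016 + 0.052 = 0.205; P(X=a | Y=c) = 0.115/0.205 = 0.5610.
Difference = -0.389.

-0.389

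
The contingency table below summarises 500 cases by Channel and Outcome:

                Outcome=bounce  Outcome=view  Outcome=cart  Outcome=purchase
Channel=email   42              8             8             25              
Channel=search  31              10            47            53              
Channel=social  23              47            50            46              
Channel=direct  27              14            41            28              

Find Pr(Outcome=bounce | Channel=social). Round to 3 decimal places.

0.139

Total with Channel=social: 23 + 47 + 50 + 46 = 166.
P(Outcome=bounce | Channel=social) = 23/166 = 0.139.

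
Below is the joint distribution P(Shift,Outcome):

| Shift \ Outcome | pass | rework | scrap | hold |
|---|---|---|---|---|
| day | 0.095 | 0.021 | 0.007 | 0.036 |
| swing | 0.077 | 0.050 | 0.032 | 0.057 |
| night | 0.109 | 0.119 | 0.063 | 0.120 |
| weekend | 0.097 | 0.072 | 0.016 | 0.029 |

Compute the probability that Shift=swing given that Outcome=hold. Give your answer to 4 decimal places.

P(Outcome=hold) = 0.036 + 0.057 + 0.120 + 0.029 = 0.242.
P(Shift=swing | Outcome=hold) = 0.057/0.242 = 0.2355.

0.2355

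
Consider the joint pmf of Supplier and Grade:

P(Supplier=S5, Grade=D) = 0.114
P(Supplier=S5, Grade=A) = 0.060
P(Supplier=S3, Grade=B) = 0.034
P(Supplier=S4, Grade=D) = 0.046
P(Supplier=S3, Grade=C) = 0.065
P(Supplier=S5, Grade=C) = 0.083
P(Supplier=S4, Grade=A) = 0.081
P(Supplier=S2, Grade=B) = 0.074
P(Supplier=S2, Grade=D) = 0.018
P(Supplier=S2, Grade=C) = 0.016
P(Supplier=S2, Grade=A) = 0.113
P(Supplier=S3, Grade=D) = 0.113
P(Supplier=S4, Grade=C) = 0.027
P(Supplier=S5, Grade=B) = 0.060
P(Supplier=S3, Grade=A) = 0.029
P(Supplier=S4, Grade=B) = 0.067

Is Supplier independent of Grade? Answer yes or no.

no

P(Supplier=S2) = 0.221 and P(Grade=A) = 0.283, so their product is 0.06254, but P(Supplier=S2, Grade=A) = 0.113. Since these differ, Supplier and Grade are not independent.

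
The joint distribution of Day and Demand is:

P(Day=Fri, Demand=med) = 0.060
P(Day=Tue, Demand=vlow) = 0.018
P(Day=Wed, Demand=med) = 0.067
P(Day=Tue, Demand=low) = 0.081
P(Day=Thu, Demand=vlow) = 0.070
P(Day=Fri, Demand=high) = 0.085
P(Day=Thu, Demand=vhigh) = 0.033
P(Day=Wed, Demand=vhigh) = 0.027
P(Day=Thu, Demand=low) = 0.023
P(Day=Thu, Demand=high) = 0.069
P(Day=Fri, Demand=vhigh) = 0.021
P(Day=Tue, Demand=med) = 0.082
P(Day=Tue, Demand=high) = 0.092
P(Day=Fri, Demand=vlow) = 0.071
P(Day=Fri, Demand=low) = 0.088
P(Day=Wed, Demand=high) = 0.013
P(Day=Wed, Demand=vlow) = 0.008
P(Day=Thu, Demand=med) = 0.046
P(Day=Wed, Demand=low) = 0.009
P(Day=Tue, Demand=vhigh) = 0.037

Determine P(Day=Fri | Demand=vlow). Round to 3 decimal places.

P(Demand=vlow) = 0.018 + 0.008 + 0.070 + 0.071 = 0.167.
P(Day=Fri | Demand=vlow) = 0.071/0.167 = 0.425.

0.425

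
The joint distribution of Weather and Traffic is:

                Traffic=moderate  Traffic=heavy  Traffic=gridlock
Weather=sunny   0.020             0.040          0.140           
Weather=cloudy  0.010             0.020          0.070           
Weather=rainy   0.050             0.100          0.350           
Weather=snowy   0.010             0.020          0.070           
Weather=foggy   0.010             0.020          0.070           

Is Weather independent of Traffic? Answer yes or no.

Every cell satisfies P(Weather,Traffic) = P(Weather)·P(Traffic). For instance P(Weather=sunny) = 0.200, P(Traffic=heavy) = 0.200, and 0.200×0.200 = 0.040 matches the joint entry. So Weather and Traffic are independent.

yes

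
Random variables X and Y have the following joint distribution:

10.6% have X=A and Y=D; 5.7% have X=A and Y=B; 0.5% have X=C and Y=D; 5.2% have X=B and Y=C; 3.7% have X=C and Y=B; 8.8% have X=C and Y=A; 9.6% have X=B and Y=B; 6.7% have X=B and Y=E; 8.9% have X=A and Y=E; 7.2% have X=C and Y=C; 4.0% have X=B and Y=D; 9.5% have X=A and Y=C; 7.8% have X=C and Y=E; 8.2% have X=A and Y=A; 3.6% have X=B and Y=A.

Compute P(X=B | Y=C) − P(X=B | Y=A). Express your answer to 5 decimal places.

P(Y=C) = 0.095 + 0.052 + 0.072 = 0.219; P(X=B | Y=C) = 0.052/0.219 = 0.237443.
P(Y=A) = 0.082 + 0.036 + 0.088 = 0.206; P(X=B | Y=A) = 0.036/0.206 = 0.174757.
Difference = 0.06269.

0.06269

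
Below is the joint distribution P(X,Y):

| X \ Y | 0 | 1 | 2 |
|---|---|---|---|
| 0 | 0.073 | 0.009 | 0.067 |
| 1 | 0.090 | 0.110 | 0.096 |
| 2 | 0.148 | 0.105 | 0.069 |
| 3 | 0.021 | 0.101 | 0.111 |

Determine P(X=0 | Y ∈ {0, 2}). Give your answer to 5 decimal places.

P(Y=0) = 0.073 + 0.090 + 0.148 + 0.021 = 0.332.
P(Y=2) = 0.067 + 0.096 + 0.069 + 0.111 = 0.343.
P(Y ∈ {0, 2}) = 0.332 + 0.343 = 0.675; P(X=0, Y ∈ {0, 2}) = 0.073 + 0.067 = 0.140.
P(X=0 | Y ∈ {0, 2}) = 0.140/0.675 = 0.20741.

0.20741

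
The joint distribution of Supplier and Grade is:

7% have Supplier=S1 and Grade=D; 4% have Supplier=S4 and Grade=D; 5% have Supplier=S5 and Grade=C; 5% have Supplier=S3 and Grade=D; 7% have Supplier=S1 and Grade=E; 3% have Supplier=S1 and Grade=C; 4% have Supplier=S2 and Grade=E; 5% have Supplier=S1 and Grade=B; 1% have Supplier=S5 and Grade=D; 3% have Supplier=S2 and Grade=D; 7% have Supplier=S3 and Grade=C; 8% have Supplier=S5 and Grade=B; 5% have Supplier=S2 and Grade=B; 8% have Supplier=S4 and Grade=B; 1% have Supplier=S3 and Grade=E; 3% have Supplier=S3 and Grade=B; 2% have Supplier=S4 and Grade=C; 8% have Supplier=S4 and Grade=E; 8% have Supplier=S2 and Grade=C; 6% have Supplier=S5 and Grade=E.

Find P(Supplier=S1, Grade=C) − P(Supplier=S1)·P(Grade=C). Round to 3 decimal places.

P(Supplier=S1) = 0.05 + 0.03 + 0.07 + 0.07 = 0.22.
P(Grade=C) = 0.03 + 0.08 + 0.07 + 0.02 + 0.05 = 0.25.
P(Supplier=S1, Grade=C) − P(Supplier=S1)P(Grade=C) = 0.03 − 0.22×0.25 = -0.025.

-0.025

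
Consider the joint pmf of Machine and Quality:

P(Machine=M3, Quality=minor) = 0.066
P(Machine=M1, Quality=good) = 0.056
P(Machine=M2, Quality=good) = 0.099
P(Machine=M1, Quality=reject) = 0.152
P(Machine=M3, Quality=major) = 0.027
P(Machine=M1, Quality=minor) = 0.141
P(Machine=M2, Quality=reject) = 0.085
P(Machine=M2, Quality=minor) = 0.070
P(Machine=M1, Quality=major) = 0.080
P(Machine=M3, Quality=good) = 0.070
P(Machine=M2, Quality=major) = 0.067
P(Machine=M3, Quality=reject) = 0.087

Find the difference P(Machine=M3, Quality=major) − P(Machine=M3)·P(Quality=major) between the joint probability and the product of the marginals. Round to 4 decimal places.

P(Machine=M3) = 0.070 + 0.066 + 0.027 + 0.087 = 0.250.
P(Quality=major) = 0.080 + 0.067 + 0.027 = 0.174.
P(Machine=M3, Quality=major) − P(Machine=M3)P(Quality=major) = 0.027 − 0.250×0.174 = -0.0165.

-0.0165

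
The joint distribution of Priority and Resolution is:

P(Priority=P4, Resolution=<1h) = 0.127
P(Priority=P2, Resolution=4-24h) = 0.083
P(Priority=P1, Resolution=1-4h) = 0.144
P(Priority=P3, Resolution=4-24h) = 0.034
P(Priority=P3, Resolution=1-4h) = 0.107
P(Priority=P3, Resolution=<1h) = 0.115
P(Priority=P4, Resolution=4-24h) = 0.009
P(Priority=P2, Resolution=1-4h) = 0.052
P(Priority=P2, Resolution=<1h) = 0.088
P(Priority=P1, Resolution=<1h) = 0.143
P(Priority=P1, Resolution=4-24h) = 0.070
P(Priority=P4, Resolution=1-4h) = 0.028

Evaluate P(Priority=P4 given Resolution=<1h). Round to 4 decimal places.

P(Resolution=<1h) = 0.143 + 0.088 + 0.115 + 0.127 = 0.473.
P(Priority=P4 | Resolution=<1h) = 0.127/0.473 = 0.2685.

0.2685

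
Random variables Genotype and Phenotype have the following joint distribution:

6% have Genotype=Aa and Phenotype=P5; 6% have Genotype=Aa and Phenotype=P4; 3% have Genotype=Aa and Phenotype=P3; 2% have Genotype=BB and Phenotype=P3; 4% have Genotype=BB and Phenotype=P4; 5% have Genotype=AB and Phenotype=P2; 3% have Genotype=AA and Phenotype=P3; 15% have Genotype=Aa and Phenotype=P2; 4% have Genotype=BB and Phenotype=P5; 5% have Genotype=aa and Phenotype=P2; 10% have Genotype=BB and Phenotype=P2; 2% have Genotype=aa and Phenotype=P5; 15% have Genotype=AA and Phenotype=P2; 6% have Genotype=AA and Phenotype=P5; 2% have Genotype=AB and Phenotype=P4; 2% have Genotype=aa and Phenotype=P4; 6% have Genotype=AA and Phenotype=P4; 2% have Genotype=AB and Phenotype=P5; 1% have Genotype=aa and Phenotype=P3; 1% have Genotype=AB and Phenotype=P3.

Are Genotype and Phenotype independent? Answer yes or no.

Every cell satisfies P(Genotype,Phenotype) = P(Genotype)·P(Phenotype). For instance P(Genotype=Aa) = 0.30, P(Phenotype=P3) = 0.10, and 0.30×0.10 = 0.03 matches the joint entry. So Genotype and Phenotype are independent.

yes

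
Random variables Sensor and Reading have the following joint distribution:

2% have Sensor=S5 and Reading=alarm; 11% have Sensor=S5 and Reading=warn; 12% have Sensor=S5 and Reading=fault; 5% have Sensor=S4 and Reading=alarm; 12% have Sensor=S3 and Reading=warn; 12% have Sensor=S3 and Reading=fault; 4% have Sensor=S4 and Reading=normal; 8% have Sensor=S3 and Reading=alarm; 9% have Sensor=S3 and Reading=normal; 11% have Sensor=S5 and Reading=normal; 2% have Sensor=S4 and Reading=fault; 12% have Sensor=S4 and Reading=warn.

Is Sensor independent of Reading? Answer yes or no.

P(Sensor=S4) = 0.23 and P(Reading=fault) = 0.26, so their product is 0.0598, but P(Sensor=S4, Reading=fault) = 0.02. Since these differ, Sensor and Reading are not independent.

no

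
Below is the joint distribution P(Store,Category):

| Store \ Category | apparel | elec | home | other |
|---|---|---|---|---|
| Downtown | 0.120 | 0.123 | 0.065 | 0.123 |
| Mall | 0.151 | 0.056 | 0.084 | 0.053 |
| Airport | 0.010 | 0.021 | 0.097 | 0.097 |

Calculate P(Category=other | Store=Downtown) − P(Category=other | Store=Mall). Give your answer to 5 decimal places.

0.13131

P(Store=Downtown) = 0.120 + 0.123 + 0.065 + 0.123 = 0.431; P(Category=other | Store=Downtown) = 0.123/0.431 = 0.285383.
P(Store=Mall) = 0.151 + 0.056 + 0.084 + 0.053 = 0.344; P(Category=other | Store=Mall) = 0.053/0.344 = 0.154070.
Difference = 0.13131.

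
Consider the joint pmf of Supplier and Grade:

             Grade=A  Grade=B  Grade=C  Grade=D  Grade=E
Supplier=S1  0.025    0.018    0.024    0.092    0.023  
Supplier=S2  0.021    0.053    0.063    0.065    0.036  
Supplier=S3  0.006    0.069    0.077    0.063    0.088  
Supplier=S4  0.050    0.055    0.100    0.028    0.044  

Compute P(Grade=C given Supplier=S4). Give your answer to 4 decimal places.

0.3610

P(Supplier=S4) = 0.050 + 0.055 + 0.100 + 0.028 + 0.044 = 0.277.
P(Grade=C | Supplier=S4) = 0.100/0.277 = 0.3610.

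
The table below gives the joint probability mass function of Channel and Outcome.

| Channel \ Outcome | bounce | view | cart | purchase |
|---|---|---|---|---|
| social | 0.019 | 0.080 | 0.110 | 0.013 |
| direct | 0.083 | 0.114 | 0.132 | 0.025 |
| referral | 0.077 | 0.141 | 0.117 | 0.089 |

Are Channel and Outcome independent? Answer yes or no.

P(Channel=referral) = 0.424 and P(Outcome=cart) = 0.359, so their product is 0.15222, but P(Channel=referral, Outcome=cart) = 0.117. Since these differ, Channel and Outcome are not independent.

no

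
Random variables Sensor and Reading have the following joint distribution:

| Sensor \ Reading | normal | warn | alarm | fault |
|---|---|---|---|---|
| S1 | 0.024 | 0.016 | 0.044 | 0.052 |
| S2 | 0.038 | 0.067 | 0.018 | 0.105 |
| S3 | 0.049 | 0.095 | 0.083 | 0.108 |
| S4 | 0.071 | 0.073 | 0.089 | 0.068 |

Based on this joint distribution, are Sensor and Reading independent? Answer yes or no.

P(Sensor=S2) = 0.228 and P(Reading=alarm) = 0.234, so their product is 0.05335, but P(Sensor=S2, Reading=alarm) = 0.018. Since these differ, Sensor and Reading are not independent.

no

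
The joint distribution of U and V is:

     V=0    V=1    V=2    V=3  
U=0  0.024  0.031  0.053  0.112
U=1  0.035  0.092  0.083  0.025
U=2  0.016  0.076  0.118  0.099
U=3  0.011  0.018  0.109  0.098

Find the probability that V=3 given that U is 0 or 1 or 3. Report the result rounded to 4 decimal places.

0.3401

P(U=0) = 0.024 + 0.031 + 0.053 + 0.112 = 0.220.
P(U=1) = 0.035 + 0.092 + 0.083 + 0.025 = 0.235.
P(U=3) = 0.011 + 0.018 + 0.109 + 0.098 = 0.236.
P(U ∈ {0, 1, 3}) = 0.220 + 0.235 + 0.236 = 0.691; P(V=3, U ∈ {0, 1, 3}) = 0.112 + 0.025 + 0.098 = 0.235.
P(V=3 | U ∈ {0, 1, 3}) = 0.235/0.691 = 0.3401.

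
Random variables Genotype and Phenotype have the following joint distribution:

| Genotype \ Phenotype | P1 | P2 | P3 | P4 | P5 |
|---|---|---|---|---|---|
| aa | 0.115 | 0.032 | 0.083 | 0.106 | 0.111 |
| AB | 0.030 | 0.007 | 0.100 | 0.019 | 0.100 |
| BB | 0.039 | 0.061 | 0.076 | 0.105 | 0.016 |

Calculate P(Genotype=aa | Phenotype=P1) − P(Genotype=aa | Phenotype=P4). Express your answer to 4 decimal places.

P(Phenotype=P1) = 0.115 + 0.030 + 0.039 = 0.184; P(Genotype=aa | Phenotype=P1) = 0.115/0.184 = 0.62500.
P(Phenotype=P4) = 0.106 + 0.019 + 0.105 = 0.230; P(Genotype=aa | Phenotype=P4) = 0.106/0.230 = 0.46087.
Difference = 0.1641.

0.1641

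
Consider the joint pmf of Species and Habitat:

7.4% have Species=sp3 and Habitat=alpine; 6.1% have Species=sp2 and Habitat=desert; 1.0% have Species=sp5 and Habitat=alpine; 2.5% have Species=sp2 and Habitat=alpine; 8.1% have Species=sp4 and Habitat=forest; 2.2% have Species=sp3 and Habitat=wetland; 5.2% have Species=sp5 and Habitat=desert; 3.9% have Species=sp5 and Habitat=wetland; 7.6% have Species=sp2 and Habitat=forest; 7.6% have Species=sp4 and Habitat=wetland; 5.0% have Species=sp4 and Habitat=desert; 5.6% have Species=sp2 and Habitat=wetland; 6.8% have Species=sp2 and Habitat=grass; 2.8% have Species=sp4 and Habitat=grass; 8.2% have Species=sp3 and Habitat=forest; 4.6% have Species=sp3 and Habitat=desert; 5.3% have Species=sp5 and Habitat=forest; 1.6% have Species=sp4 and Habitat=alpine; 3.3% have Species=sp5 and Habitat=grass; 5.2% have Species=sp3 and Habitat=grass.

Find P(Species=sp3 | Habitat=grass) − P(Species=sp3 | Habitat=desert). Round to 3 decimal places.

0.067

P(Habitat=grass) = 0.068 + 0.052 + 0.028 + 0.033 = 0.181; P(Species=sp3 | Habitat=grass) = 0.052/0.181 = 0.2873.
P(Habitat=desert) = 0.061 + 0.046 + 0.050 + 0.052 = 0.209; P(Species=sp3 | Habitat=desert) = 0.046/0.209 = 0.2201.
Difference = 0.067.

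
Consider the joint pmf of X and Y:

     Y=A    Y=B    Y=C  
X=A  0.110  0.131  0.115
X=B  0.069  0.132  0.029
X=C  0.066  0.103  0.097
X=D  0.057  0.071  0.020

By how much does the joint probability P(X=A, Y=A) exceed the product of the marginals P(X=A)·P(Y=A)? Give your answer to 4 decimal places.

0.0025

P(X=A) = 0.110 + 0.131 + 0.115 = 0.356.
P(Y=A) = 0.110 + 0.069 + 0.066 + 0.057 = 0.302.
P(X=A, Y=A) − P(X=A)P(Y=A) = 0.110 − 0.356×0.302 = 0.0025.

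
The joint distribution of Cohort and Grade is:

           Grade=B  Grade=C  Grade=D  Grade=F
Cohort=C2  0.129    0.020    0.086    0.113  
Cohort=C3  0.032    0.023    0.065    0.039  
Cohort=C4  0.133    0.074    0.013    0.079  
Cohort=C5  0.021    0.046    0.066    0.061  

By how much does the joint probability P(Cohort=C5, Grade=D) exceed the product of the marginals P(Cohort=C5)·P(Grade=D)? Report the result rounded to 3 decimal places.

0.021

P(Cohort=C5) = 0.021 + 0.046 + 0.066 + 0.061 = 0.194.
P(Grade=D) = 0.086 + 0.065 + 0.013 + 0.066 = 0.230.
P(Cohort=C5, Grade=D) − P(Cohort=C5)P(Grade=D) = 0.066 − 0.194×0.230 = 0.021.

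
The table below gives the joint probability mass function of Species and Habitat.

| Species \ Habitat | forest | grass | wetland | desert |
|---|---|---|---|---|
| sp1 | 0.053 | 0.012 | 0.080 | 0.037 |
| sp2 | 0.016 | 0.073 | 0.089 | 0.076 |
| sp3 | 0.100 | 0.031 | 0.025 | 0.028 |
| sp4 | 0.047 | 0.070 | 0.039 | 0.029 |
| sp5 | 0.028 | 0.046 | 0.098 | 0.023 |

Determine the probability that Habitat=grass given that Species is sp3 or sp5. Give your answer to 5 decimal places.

0.20317

P(Species=sp3) = 0.100 + 0.031 + 0.025 + 0.028 = 0.184.
P(Species=sp5) = 0.028 + 0.046 + 0.098 + 0.023 = 0.195.
P(Species ∈ {sp3, sp5}) = 0.184 + 0.195 = 0.379; P(Habitat=grass, Species ∈ {sp3, sp5}) = 0.031 + 0.046 = 0.077.
P(Habitat=grass | Species ∈ {sp3, sp5}) = 0.077/0.379 = 0.20317.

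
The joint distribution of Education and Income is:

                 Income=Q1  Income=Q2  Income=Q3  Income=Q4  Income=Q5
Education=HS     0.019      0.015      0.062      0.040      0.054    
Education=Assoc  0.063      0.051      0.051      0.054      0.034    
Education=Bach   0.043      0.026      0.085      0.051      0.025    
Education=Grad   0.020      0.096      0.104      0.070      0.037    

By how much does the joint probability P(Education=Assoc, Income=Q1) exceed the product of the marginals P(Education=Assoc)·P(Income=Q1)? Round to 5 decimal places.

0.02632

P(Education=Assoc) = 0.063 + 0.051 + 0.051 + 0.054 + 0.034 = 0.253.
P(Income=Q1) = 0.019 + 0.063 + 0.043 + 0.020 = 0.145.
P(Education=Assoc, Income=Q1) − P(Education=Assoc)P(Income=Q1) = 0.063 − 0.253×0.145 = 0.02632.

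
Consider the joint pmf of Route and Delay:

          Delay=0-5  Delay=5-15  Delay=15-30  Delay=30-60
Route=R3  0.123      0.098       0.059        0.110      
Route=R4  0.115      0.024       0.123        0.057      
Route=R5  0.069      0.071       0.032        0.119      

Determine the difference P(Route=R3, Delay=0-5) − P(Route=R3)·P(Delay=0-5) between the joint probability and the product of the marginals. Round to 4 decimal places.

P(Route=R3) = 0.123 + 0.098 + 0.059 + 0.110 = 0.390.
P(Delay=0-5) = 0.123 + 0.115 + 0.069 = 0.307.
P(Route=R3, Delay=0-5) − P(Route=R3)P(Delay=0-5) = 0.123 − 0.390×0.307 = 0.0033.

0.0033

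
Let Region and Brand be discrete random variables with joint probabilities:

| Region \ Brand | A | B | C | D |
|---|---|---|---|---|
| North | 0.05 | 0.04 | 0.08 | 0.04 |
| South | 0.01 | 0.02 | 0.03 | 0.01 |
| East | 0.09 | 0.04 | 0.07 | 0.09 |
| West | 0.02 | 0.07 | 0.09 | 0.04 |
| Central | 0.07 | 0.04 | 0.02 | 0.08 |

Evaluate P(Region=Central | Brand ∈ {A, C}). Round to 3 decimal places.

0.170

P(Brand=A) = 0.05 + 0.01 + 0.09 + 0.02 + 0.07 = 0.24.
P(Brand=C) = 0.08 + 0.03 + 0.07 + 0.09 + 0.02 = 0.29.
P(Brand ∈ {A, C}) = 0.24 + 0.29 = 0.53; P(Region=Central, Brand ∈ {A, C}) = 0.07 + 0.02 = 0.09.
P(Region=Central | Brand ∈ {A, C}) = 0.09/0.53 = 0.170.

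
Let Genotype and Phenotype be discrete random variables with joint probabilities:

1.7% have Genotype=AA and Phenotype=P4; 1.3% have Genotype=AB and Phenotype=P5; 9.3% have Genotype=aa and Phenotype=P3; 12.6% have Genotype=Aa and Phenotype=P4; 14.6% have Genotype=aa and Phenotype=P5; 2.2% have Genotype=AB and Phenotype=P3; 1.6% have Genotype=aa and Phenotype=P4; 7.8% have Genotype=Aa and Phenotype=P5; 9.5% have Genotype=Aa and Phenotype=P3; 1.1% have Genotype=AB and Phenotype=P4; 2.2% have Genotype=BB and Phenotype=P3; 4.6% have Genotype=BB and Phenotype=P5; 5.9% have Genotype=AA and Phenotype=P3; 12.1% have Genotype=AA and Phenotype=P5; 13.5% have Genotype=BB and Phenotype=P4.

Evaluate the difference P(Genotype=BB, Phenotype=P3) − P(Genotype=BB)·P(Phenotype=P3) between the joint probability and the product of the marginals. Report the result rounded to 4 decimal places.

P(Genotype=BB) = 0.022 + 0.135 + 0.046 = 0.203.
P(Phenotype=P3) = 0.059 + 0.095 + 0.093 + 0.022 + 0.022 = 0.291.
P(Genotype=BB, Phenotype=P3) − P(Genotype=BB)P(Phenotype=P3) = 0.022 − 0.203×0.291 = -0.0371.

-0.0371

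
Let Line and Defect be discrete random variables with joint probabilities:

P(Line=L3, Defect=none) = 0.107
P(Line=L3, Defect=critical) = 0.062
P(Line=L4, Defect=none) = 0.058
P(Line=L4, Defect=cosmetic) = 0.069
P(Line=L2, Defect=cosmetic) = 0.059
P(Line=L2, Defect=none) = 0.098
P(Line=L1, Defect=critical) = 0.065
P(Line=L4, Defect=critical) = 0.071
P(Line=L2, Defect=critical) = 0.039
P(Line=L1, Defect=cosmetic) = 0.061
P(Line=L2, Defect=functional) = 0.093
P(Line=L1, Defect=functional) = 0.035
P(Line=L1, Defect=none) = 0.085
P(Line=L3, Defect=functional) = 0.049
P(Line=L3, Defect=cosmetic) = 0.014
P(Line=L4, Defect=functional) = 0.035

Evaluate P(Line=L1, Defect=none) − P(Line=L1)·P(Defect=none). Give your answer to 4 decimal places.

P(Line=L1) = 0.085 + 0.061 + 0.035 + 0.065 = 0.246.
P(Defect=none) = 0.085 + 0.098 + 0.107 + 0.058 = 0.348.
P(Line=L1, Defect=none) − P(Line=L1)P(Defect=none) = 0.085 − 0.246×0.348 = -0.0006.

-0.0006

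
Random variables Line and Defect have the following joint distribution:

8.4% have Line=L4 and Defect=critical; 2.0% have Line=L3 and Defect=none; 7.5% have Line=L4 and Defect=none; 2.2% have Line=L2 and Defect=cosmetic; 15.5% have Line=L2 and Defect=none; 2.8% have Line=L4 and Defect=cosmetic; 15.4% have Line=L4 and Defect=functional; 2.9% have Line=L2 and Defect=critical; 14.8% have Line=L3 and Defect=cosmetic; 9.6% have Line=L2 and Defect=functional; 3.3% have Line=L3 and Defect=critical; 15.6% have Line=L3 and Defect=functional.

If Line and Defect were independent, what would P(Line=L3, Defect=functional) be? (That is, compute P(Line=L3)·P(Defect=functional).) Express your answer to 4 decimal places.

0.1449

P(Line=L3) = 0.020 + 0.148 + 0.156 + 0.033 = 0.357.
P(Defect=functional) = 0.096 + 0.156 + 0.154 = 0.406.
Product: 0.357 × 0.406 = 0.1449.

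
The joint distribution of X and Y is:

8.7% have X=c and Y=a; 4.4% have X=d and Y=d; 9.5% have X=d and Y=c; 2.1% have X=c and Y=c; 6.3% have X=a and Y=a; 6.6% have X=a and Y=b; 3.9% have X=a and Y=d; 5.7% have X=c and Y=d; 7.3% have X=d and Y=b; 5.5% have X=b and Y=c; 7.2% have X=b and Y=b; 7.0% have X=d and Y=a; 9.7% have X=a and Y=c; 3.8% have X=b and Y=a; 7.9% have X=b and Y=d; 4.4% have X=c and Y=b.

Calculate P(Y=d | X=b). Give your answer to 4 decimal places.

0.3238

P(X=b) = 0.038 + 0.072 + 0.055 + 0.079 = 0.244.
P(Y=d | X=b) = 0.079/0.244 = 0.3238.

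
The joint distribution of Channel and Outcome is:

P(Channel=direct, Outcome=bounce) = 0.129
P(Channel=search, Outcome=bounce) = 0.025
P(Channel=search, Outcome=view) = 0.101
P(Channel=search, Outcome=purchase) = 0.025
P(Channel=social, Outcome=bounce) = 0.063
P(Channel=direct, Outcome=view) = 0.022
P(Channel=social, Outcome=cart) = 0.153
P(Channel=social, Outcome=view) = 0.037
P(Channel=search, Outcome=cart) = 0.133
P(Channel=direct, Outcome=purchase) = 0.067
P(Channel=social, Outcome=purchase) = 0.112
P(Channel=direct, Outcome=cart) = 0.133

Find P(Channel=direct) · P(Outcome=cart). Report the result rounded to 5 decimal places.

P(Channel=direct) = 0.129 + 0.022 + 0.133 + 0.067 = 0.351.
P(Outcome=cart) = 0.133 + 0.153 + 0.133 = 0.419.
Product: 0.351 × 0.419 = 0.14707.

0.14707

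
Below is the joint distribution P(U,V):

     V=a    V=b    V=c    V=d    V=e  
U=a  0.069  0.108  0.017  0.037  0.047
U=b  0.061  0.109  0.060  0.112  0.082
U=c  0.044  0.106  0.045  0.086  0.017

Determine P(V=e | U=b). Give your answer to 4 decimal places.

P(U=b) = 0.061 + 0.109 + 0.060 + 0.112 + 0.082 = 0.424.
P(V=e | U=b) = 0.082/0.424 = 0.1934.

0.1934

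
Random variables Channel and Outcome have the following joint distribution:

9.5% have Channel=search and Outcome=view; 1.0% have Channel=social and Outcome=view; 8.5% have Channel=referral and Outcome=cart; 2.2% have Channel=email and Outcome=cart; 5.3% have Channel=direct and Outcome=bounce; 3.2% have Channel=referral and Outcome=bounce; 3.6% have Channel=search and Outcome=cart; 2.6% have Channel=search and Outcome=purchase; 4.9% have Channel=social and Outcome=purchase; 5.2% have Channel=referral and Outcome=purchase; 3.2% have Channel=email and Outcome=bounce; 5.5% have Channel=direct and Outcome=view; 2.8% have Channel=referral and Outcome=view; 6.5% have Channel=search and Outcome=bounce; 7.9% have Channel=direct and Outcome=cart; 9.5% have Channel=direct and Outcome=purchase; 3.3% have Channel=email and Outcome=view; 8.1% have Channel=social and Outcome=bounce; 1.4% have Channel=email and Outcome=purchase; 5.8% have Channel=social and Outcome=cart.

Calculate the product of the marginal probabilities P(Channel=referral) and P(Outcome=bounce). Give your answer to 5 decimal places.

P(Channel=referral) = 0.032 + 0.028 + 0.085 + 0.052 = 0.197.
P(Outcome=bounce) = 0.032 + 0.065 + 0.081 + 0.053 + 0.032 = 0.263.
Product: 0.197 × 0.263 = 0.05181.

0.05181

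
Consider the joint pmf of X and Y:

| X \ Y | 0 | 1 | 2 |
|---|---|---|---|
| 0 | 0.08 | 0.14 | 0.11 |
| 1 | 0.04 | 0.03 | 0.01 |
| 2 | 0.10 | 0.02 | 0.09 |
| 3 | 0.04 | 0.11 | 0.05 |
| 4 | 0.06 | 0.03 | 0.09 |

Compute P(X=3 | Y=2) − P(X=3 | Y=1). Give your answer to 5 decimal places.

-0.19048

P(Y=2) = 0.11 + 0.01 + 0.09 + 0.05 + 0.09 = 0.35; P(X=3 | Y=2) = 0.05/0.35 = 0.142857.
P(Y=1) = 0.14 + 0.03 + 0.02 + 0.11 + 0.03 = 0.33; P(X=3 | Y=1) = 0.11/0.33 = 0.333333.
Difference = -0.19048.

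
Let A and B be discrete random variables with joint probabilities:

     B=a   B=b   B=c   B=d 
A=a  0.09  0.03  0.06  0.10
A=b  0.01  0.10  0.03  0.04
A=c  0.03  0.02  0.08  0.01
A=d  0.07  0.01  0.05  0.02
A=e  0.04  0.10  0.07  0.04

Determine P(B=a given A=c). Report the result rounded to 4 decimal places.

0.2143

P(A=c) = 0.03 + 0.02 + 0.08 + 0.01 = 0.14.
P(B=a | A=c) = 0.03/0.14 = 0.2143.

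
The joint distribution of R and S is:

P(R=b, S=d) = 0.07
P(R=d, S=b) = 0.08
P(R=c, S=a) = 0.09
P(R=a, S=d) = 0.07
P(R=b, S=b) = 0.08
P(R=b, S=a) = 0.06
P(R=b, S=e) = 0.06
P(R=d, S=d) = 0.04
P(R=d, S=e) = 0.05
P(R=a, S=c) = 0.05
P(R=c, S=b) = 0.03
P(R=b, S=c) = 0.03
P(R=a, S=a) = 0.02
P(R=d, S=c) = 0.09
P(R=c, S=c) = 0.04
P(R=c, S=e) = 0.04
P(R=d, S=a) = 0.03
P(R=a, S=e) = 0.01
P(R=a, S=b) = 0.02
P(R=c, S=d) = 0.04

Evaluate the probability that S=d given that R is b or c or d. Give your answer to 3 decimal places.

P(R=b) = 0.06 + 0.08 + 0.03 + 0.07 + 0.06 = 0.30.
P(R=c) = 0.09 + 0.03 + 0.04 + 0.04 + 0.04 = 0.24.
P(R=d) = 0.03 + 0.08 + 0.09 + 0.04 + 0.05 = 0.29.
P(R ∈ {b, c, d}) = 0.30 + 0.24 + 0.29 = 0.83; P(S=d, R ∈ {b, c, d}) = 0.07 + 0.04 + 0.04 = 0.15.
P(S=d | R ∈ {b, c, d}) = 0.15/0.83 = 0.181.

0.181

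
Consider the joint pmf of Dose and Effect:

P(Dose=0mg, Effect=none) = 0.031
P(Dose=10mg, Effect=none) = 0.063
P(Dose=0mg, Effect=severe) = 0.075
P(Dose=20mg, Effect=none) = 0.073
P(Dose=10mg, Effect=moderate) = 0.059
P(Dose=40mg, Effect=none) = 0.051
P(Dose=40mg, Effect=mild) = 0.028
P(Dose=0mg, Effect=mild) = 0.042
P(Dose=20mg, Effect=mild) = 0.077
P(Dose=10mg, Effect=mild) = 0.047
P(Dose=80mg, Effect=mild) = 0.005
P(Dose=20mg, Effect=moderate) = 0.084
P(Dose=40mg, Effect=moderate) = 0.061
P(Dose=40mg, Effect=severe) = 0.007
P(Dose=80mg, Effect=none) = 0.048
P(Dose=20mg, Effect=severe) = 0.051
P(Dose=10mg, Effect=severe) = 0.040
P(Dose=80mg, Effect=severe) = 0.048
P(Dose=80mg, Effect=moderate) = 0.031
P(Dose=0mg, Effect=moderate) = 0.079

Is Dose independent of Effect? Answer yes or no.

no

P(Dose=0mg) = 0.227 and P(Effect=none) = 0.266, so their product is 0.06038, but P(Dose=0mg, Effect=none) = 0.031. Since these differ, Dose and Effect are not independent.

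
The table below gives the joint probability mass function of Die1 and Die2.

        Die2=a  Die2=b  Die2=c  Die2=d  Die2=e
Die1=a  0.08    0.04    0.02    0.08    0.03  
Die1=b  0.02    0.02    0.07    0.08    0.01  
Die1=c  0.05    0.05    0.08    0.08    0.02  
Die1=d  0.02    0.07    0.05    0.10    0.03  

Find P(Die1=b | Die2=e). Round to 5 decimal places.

0.11111

P(Die2=e) = 0.03 + 0.01 + 0.02 + 0.03 = 0.09.
P(Die1=b | Die2=e) = 0.01/0.09 = 0.11111.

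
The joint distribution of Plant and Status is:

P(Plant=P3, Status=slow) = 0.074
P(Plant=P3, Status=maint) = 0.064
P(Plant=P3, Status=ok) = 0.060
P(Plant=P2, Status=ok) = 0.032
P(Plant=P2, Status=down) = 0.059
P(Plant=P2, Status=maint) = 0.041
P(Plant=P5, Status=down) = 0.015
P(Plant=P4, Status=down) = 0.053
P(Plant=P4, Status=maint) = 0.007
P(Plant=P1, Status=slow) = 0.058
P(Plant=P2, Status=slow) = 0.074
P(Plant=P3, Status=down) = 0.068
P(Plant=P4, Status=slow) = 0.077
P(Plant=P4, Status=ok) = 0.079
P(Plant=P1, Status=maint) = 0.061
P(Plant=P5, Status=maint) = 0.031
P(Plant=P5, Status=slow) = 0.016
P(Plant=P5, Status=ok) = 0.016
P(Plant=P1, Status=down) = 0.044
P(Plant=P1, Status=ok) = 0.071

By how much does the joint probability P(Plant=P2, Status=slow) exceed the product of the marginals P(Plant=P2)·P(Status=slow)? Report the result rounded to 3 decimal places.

0.012

P(Plant=P2) = 0.032 + 0.074 + 0.059 + 0.041 = 0.206.
P(Status=slow) = 0.058 + 0.074 + 0.074 + 0.077 + 0.016 = 0.299.
P(Plant=P2, Status=slow) − P(Plant=P2)P(Status=slow) = 0.074 − 0.206×0.299 = 0.012.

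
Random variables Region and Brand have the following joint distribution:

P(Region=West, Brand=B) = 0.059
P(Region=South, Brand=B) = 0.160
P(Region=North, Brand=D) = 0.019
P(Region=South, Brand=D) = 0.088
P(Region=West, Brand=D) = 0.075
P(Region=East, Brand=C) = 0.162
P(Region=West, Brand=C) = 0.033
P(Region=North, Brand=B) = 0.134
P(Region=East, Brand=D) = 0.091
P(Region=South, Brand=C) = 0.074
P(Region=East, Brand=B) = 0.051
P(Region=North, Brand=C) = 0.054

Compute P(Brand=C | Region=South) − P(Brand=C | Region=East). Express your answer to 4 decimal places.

P(Region=South) = 0.160 + 0.074 + 0.088 = 0.322; P(Brand=C | Region=South) = 0.074/0.322 = 0.22981.
P(Region=East) = 0.051 + 0.162 + 0.091 = 0.304; P(Brand=C | Region=East) = 0.162/0.304 = 0.53289.
Difference = -0.3031.

-0.3031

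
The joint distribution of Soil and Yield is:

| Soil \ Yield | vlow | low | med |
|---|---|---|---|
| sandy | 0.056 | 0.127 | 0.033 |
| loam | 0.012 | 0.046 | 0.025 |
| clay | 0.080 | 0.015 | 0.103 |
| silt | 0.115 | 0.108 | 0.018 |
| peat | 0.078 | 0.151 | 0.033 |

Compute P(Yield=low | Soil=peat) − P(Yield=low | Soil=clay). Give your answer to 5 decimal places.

0.50058

P(Soil=peat) = 0.078 + 0.151 + 0.033 = 0.262; P(Yield=low | Soil=peat) = 0.151/0.262 = 0.576336.
P(Soil=clay) = 0.080 + 0.015 + 0.103 = 0.198; P(Yield=low | Soil=clay) = 0.015/0.198 = 0.075758.
Difference = 0.50058.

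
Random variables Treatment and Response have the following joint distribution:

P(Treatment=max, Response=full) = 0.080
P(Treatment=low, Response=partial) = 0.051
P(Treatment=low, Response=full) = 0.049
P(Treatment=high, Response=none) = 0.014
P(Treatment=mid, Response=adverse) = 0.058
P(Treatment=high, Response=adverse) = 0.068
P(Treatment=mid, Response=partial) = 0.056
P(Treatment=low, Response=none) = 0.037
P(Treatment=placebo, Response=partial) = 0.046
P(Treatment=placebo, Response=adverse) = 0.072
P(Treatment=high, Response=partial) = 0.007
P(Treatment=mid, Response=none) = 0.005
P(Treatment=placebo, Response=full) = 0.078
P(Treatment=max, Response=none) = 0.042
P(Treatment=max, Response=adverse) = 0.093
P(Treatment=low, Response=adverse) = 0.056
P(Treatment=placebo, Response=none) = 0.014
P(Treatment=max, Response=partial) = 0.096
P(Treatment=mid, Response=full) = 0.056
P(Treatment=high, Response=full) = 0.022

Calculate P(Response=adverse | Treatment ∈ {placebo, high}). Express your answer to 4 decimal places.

0.4361

P(Treatment=placebo) = 0.014 + 0.046 + 0.078 + 0.072 = 0.210.
P(Treatment=high) = 0.014 + 0.007 + 0.022 + 0.068 = 0.111.
P(Treatment ∈ {placebo, high}) = 0.210 + 0.111 = 0.321; P(Response=adverse, Treatment ∈ {placebo, high}) = 0.072 + 0.068 = 0.140.
P(Response=adverse | Treatment ∈ {placebo, high}) = 0.140/0.321 = 0.4361.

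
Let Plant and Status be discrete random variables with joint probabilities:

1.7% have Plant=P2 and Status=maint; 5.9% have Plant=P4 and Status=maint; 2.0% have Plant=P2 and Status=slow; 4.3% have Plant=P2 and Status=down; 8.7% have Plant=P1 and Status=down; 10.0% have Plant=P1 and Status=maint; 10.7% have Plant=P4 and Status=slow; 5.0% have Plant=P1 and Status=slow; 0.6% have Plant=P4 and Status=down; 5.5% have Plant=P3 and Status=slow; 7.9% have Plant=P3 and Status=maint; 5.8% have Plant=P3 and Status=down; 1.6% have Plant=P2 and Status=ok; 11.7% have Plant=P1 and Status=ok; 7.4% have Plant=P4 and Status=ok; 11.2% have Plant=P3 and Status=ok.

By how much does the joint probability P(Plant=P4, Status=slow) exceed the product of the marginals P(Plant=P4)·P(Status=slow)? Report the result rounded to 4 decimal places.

0.0499

P(Plant=P4) = 0.074 + 0.107 + 0.006 + 0.059 = 0.246.
P(Status=slow) = 0.050 + 0.020 + 0.055 + 0.107 = 0.232.
P(Plant=P4, Status=slow) − P(Plant=P4)P(Status=slow) = 0.107 − 0.246×0.232 = 0.0499.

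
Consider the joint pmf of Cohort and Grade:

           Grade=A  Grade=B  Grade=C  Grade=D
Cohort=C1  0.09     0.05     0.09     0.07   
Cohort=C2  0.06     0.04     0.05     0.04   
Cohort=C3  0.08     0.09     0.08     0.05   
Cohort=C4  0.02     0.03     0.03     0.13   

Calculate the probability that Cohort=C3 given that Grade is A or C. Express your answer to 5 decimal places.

P(Grade=A) = 0.09 + 0.06 + 0.08 + 0.02 = 0.25.
P(Grade=C) = 0.09 + 0.05 + 0.08 + 0.03 = 0.25.
P(Grade ∈ {A, C}) = 0.25 + 0.25 = 0.50; P(Cohort=C3, Grade ∈ {A, C}) = 0.08 + 0.08 = 0.16.
P(Cohort=C3 | Grade ∈ {A, C}) = 0.16/0.50 = 0.32000.

0.32000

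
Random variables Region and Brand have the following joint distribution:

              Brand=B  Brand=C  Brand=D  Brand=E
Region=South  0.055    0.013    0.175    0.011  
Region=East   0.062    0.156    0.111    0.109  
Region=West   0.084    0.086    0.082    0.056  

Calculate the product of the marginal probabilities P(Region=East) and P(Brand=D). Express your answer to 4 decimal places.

P(Region=East) = 0.062 + 0.156 + 0.111 + 0.109 = 0.438.
P(Brand=D) = 0.175 + 0.111 + 0.082 = 0.368.
Product: 0.438 × 0.368 = 0.1612.

0.1612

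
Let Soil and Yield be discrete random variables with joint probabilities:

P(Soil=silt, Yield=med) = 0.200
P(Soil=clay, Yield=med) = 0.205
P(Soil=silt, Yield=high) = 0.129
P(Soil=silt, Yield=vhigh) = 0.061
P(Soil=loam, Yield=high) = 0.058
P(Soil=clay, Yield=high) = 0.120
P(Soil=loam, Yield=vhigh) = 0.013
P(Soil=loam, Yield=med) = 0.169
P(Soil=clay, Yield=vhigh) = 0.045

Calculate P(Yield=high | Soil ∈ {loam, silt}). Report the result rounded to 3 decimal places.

P(Soil=loam) = 0.169 + 0.058 + 0.013 = 0.240.
P(Soil=silt) = 0.200 + 0.129 + 0.061 = 0.390.
P(Soil ∈ {loam, silt}) = 0.240 + 0.390 = 0.630; P(Yield=high, Soil ∈ {loam, silt}) = 0.058 + 0.129 = 0.187.
P(Yield=high | Soil ∈ {loam, silt}) = 0.187/0.630 = 0.297.

0.297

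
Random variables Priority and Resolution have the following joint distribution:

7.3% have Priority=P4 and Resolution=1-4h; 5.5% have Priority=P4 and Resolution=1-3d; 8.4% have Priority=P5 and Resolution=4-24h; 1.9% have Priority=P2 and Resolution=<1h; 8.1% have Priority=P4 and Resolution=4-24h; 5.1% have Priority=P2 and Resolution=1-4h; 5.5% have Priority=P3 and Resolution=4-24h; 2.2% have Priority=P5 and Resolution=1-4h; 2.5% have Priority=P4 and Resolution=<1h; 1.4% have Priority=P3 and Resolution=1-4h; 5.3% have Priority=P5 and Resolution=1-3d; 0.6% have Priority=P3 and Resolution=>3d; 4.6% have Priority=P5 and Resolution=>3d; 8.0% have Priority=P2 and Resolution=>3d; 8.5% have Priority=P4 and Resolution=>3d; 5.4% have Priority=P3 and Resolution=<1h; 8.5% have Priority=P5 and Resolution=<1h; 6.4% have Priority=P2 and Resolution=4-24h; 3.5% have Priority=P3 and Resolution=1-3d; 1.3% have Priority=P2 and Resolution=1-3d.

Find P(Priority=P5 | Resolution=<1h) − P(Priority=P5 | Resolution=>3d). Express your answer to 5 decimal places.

0.25250

P(Resolution=<1h) = 0.019 + 0.054 + 0.025 + 0.085 = 0.183; P(Priority=P5 | Resolution=<1h) = 0.085/0.183 = 0.464481.
P(Resolution=>3d) = 0.080 + 0.006 + 0.085 + 0.046 = 0.217; P(Priority=P5 | Resolution=>3d) = 0.046/0.217 = 0.211982.
Difference = 0.25250.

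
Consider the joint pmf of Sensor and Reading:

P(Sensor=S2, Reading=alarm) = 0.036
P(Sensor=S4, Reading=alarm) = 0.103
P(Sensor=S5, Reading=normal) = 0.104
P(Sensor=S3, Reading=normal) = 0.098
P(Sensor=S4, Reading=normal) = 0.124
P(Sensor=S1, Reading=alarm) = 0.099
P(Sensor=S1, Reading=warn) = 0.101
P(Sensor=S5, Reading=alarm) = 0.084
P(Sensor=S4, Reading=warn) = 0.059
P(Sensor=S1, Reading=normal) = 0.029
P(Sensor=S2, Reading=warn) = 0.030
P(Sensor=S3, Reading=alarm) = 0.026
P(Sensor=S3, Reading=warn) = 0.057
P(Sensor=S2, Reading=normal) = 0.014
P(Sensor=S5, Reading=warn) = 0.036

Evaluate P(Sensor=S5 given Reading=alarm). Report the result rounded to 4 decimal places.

0.2414

P(Reading=alarm) = 0.099 + 0.036 + 0.026 + 0.103 + 0.084 = 0.348.
P(Sensor=S5 | Reading=alarm) = 0.084/0.348 = 0.2414.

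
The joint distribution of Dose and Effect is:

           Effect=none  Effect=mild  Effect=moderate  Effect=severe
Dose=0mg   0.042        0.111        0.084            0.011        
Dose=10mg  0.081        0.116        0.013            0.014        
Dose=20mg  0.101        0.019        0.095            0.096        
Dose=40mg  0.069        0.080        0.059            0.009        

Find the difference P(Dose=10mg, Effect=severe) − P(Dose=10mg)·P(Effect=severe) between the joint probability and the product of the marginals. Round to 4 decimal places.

P(Dose=10mg) = 0.081 + 0.116 + 0.013 + 0.014 = 0.224.
P(Effect=severe) = 0.011 + 0.014 + 0.096 + 0.009 = 0.130.
P(Dose=10mg, Effect=severe) − P(Dose=10mg)P(Effect=severe) = 0.014 − 0.224×0.130 = -0.0151.

-0.0151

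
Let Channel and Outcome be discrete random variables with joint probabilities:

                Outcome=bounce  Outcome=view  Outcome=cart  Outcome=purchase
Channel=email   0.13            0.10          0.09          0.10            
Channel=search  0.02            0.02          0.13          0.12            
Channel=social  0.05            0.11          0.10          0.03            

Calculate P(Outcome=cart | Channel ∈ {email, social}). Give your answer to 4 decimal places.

0.2676

P(Channel=email) = 0.13 + 0.10 + 0.09 + 0.10 = 0.42.
P(Channel=social) = 0.05 + 0.11 + 0.10 + 0.03 = 0.29.
P(Channel ∈ {email, social}) = 0.42 + 0.29 = 0.71; P(Outcome=cart, Channel ∈ {email, social}) = 0.09 + 0.10 = 0.19.
P(Outcome=cart | Channel ∈ {email, social}) = 0.19/0.71 = 0.2676.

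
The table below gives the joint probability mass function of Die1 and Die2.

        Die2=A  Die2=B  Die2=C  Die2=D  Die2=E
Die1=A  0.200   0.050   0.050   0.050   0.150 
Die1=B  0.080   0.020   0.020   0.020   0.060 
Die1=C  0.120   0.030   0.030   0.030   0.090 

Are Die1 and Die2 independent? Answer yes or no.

Every cell satisfies P(Die1,Die2) = P(Die1)·P(Die2). For instance P(Die1=B) = 0.200, P(Die2=D) = 0.100, and 0.200×0.100 = 0.020 matches the joint entry. So Die1 and Die2 are independent.

yes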